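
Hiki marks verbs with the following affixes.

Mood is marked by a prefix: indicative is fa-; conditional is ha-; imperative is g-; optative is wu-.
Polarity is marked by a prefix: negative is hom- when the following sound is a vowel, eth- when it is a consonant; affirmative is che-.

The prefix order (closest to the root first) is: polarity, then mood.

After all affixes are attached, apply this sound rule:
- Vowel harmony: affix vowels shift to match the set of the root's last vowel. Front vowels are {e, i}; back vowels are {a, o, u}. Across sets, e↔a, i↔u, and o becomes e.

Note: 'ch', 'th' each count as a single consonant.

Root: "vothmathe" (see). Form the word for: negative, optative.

Attach polarity negative eth- (before consonant 'v') → ethvothmathe.
Attach mood optative wu- → wuethvothmathe.
Apply vowel harmony: wuethvothmathe → wiethvothmathe.

wiethvothmathe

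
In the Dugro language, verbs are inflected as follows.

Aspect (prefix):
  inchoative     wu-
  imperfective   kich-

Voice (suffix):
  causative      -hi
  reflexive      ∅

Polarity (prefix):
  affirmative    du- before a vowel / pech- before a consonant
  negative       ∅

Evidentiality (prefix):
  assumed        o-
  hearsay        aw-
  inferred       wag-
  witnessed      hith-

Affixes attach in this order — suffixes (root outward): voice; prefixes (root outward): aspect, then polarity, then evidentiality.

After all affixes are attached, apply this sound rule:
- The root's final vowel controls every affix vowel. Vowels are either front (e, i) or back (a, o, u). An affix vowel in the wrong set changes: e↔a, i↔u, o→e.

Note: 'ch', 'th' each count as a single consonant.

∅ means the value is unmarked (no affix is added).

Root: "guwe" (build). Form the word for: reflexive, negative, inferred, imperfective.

wegkichguwe

voice = reflexive: zero marking, form stays guwe.
Attach aspect imperfective kich- → kichguwe.
polarity = negative: zero marking, form stays kichguwe.
Attach evidentiality inferred wag- → wagkichguwe.
Apply vowel harmony: wagkichguwe → wegkichguwe.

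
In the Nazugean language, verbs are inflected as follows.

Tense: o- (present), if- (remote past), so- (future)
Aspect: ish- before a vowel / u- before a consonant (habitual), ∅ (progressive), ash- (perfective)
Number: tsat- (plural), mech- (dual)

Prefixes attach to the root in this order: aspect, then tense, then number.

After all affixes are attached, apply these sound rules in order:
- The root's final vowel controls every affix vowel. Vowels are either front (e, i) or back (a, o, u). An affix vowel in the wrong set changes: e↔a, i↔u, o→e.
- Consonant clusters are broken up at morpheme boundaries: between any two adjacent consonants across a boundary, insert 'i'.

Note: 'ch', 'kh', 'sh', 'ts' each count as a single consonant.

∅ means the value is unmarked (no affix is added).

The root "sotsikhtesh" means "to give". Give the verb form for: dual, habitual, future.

mechiseisotsikhtesh

Attach aspect habitual u- (before consonant 's') → usotsikhtesh.
Attach tense future so- → sousotsikhtesh.
Attach number dual mech- → mechsousotsikhtesh.
Apply vowel harmony: mechsousotsikhtesh → mechseisotsikhtesh.
Apply epenthesis: mechseisotsikhtesh → mechiseisotsikhtesh.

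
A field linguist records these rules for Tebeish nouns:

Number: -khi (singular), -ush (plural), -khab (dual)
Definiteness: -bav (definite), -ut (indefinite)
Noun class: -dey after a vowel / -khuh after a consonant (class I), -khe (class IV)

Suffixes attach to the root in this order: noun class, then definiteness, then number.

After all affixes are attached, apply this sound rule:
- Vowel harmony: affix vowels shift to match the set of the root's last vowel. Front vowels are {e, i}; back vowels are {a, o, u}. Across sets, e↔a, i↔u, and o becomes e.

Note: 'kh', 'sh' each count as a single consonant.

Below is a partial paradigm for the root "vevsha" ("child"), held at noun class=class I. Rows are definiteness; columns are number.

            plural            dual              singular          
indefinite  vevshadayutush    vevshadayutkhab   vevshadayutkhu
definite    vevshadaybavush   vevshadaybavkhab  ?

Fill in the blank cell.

vevshadaybavkhu

Attach noun class class I -dey (after vowel 'a') → vevshadey.
Attach definiteness definite -bav → vevshadeybav.
Attach number singular -khi → vevshadeybavkhi.
Apply vowel harmony: vevshadeybavkhi → vevshadaybavkhu.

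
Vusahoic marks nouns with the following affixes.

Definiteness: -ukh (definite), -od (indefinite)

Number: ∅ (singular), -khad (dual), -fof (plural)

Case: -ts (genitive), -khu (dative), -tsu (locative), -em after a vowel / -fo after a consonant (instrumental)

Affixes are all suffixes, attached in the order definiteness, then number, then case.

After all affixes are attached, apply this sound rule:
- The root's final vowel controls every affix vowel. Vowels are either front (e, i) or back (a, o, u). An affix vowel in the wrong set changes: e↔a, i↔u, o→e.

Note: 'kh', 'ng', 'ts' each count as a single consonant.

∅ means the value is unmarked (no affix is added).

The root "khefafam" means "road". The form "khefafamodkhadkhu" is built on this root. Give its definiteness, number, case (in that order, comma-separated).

Segment: khefafam-od-khad-khu.
definiteness: -od → indefinite.
number: -khad → dual.
case: -khu → dative.

indefinite, dual, dative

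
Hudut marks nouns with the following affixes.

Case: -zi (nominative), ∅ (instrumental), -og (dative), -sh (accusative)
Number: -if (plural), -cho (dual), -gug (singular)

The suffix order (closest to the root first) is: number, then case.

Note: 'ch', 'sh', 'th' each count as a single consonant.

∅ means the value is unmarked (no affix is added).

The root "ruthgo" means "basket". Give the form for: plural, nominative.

ruthgoifzi

Attach number plural -if → ruthgoif.
Attach case nominative -zi → ruthgoifzi.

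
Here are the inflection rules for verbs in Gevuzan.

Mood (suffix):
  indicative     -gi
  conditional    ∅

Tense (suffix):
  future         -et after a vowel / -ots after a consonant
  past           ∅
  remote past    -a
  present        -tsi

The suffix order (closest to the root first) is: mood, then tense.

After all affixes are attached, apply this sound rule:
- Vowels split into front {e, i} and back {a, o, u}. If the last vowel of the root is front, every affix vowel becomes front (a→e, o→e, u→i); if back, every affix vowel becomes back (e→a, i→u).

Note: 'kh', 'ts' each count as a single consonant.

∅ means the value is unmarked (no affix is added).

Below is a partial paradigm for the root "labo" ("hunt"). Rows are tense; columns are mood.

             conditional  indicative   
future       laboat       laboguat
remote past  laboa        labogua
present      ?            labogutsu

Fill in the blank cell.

mood = conditional: zero marking, form stays labo.
Attach tense present -tsi → labotsi.
Apply vowel harmony: labotsi → labotsu.

labotsu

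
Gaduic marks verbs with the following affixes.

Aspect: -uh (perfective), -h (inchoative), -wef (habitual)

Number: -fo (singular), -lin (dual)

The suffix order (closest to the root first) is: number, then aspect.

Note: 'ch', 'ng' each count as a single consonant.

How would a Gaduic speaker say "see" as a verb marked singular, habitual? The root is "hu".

hufowef

Attach number singular -fo → hufo.
Attach aspect habitual -wef → hufowef.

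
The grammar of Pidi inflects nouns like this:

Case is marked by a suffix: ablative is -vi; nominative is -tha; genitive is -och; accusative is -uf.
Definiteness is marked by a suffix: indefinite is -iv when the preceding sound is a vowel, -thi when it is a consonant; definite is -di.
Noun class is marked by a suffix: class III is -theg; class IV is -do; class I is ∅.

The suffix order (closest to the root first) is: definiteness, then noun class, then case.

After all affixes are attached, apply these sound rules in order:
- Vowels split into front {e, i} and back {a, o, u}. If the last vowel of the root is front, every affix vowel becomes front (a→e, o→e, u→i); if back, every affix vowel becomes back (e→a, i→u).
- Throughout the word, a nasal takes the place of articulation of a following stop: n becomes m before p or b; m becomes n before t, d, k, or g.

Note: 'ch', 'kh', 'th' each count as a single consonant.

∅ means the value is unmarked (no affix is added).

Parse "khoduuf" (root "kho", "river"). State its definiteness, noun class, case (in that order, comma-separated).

definite, class I, accusative

Segment: kho-di-uf.
definiteness: -di → definite.
noun class: ∅ → class I.
case: -uf → accusative.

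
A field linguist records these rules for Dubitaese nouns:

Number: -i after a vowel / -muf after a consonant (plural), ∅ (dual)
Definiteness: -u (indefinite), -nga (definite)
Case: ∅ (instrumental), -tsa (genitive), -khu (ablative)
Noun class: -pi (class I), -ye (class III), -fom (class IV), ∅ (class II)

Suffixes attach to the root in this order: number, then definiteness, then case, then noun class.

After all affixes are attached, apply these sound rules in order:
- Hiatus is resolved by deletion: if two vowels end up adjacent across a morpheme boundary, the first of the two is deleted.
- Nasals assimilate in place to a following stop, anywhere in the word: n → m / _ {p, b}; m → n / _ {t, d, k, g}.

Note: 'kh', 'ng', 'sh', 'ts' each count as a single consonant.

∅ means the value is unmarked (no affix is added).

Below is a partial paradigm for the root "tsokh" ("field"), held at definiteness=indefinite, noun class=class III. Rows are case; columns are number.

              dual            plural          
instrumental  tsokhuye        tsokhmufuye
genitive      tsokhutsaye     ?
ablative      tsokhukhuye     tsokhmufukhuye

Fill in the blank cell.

Attach number plural -muf (after consonant 'kh') → tsokhmuf.
Attach definiteness indefinite -u → tsokhmufu.
Attach case genitive -tsa → tsokhmufutsa.
Attach noun class class III -ye → tsokhmufutsaye.
Vowel deletion: no change.
Nasal assimilation: no change.

tsokhmufutsaye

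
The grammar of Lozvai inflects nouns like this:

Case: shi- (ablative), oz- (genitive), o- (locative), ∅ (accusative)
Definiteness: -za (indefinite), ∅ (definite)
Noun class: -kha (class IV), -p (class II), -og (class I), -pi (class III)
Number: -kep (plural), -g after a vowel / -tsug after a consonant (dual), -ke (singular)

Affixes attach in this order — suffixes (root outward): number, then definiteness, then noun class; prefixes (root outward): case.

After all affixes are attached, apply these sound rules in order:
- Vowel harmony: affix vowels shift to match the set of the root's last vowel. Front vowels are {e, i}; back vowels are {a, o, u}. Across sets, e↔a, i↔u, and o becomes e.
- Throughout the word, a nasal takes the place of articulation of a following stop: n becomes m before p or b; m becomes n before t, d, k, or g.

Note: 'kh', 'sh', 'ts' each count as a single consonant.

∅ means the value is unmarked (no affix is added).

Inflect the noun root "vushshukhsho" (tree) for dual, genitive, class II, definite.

Attach number dual -g (after vowel 'o') → vushshukhshog.
definiteness = definite: zero marking, form stays vushshukhshog.
Attach case genitive oz- → ozvushshukhshog.
Attach noun class class II -p → ozvushshukhshogp.
Vowel harmony: no change.
Nasal assimilation: no change.

ozvushshukhshogp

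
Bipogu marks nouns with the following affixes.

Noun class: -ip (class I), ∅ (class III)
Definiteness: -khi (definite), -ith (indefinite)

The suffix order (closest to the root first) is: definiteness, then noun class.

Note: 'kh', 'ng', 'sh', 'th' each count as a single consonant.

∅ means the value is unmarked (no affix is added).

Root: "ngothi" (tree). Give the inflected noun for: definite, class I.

ngothikhiip

Attach definiteness definite -khi → ngothikhi.
Attach noun class class I -ip → ngothikhiip.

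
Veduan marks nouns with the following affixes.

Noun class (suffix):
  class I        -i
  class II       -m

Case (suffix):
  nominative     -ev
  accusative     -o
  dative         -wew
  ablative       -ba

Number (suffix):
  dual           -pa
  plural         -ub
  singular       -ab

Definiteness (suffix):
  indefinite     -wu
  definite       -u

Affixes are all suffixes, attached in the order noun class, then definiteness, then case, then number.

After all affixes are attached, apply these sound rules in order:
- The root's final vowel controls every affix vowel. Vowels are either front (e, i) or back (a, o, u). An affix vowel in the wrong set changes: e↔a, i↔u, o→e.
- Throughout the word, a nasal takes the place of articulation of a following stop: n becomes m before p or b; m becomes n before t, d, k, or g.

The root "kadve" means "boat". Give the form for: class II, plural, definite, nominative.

Attach noun class class II -m → kadvem.
Attach definiteness definite -u → kadvemu.
Attach case nominative -ev → kadvemuev.
Attach number plural -ub → kadvemuevub.
Apply vowel harmony: kadvemuevub → kadvemievib.
Nasal assimilation: no change.

kadvemievib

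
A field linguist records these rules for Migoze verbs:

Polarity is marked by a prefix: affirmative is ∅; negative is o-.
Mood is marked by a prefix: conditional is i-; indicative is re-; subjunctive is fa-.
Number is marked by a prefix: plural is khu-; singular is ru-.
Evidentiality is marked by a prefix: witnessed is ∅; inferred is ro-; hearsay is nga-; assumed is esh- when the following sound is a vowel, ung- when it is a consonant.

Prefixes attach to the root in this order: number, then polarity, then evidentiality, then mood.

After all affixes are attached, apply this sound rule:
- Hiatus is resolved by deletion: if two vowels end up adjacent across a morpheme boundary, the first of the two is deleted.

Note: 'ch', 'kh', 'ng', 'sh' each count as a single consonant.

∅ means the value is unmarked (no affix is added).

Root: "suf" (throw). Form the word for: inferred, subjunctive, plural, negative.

farokhusuf

Attach number plural khu- → khusuf.
Attach polarity negative o- → okhusuf.
Attach evidentiality inferred ro- → rookhusuf.
Attach mood subjunctive fa- → farookhusuf.
Apply vowel deletion: farookhusuf → farokhusuf.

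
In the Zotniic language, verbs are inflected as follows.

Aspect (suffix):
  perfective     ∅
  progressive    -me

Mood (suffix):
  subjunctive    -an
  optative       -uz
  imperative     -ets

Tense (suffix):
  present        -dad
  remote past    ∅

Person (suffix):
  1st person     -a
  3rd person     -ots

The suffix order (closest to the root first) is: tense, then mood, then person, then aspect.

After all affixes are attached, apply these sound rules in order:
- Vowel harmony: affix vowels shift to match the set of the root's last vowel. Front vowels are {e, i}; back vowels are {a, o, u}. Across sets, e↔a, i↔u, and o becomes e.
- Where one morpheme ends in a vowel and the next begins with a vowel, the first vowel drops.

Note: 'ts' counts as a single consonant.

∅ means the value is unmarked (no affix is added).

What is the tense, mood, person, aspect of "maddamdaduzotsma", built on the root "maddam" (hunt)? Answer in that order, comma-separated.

Segment: maddam-dad-uz-ots-me.
tense: -dad → present.
mood: -uz → optative.
person: -ots → 3rd person.
aspect: -me → progressive.

present, optative, 3rd person, progressive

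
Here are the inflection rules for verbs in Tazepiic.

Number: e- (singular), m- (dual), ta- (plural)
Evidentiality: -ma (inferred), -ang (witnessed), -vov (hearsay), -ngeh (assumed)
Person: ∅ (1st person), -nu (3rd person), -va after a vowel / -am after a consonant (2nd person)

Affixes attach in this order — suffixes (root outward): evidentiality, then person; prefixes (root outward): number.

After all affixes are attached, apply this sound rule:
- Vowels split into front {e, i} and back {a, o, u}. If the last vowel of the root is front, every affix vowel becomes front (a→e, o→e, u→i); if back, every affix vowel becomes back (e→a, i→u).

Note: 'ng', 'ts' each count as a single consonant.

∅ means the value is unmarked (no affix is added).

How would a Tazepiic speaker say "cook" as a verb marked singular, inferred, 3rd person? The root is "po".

apomanu

Attach evidentiality inferred -ma → poma.
Attach person 3rd person -nu → pomanu.
Attach number singular e- → epomanu.
Apply vowel harmony: epomanu → apomanu.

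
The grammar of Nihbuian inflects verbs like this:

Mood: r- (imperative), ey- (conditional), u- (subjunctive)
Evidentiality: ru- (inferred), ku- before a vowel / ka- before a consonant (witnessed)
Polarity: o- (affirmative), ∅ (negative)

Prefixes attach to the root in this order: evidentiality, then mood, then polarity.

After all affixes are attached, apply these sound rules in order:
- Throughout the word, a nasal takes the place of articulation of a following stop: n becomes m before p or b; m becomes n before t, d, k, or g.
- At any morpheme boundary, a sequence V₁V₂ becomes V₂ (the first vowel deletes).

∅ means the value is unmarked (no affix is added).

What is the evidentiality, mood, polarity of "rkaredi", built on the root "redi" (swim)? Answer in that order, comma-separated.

witnessed, imperative, negative

Segment: r-ka-redi.
evidentiality: ku/ka- → witnessed.
mood: r- → imperative.
polarity: ∅ → negative.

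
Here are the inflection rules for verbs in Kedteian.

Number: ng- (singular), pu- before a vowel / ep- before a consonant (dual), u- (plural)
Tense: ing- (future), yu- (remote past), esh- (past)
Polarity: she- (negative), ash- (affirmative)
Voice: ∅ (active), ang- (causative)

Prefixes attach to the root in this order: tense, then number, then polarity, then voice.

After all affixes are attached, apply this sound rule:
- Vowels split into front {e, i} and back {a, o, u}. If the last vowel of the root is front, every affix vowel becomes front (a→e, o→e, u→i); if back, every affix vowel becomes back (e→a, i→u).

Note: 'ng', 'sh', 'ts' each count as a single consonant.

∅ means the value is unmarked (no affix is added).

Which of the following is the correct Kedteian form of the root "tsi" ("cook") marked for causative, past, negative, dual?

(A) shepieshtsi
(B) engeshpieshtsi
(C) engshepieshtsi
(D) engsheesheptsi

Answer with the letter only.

C

Attach tense past esh- → eshtsi.
Attach number dual pu- (before vowel 'e') → pueshtsi.
Attach polarity negative she- → shepueshtsi.
Attach voice causative ang- → angshepueshtsi.
Apply vowel harmony: angshepueshtsi → engshepieshtsi.
So the correct form is engshepieshtsi, option (C).
(D) engsheesheptsi is wrong: it has the affixes in the wrong order.
(A) shepieshtsi is wrong: it uses active instead of causative for voice.
(B) engeshpieshtsi is wrong: it uses affirmative instead of negative for polarity.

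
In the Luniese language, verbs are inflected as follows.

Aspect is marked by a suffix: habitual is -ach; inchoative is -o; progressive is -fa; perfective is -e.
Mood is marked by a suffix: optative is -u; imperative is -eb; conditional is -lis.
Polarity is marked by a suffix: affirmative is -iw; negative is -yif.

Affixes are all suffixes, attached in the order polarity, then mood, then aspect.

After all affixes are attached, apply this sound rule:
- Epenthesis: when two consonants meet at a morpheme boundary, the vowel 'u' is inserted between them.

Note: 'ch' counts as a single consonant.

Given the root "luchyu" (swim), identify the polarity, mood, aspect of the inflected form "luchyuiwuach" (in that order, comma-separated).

affirmative, optative, habitual

Segment: luchyu-iw-u-ach.
polarity: -iw → affirmative.
mood: -u → optative.
aspect: -ach → habitual.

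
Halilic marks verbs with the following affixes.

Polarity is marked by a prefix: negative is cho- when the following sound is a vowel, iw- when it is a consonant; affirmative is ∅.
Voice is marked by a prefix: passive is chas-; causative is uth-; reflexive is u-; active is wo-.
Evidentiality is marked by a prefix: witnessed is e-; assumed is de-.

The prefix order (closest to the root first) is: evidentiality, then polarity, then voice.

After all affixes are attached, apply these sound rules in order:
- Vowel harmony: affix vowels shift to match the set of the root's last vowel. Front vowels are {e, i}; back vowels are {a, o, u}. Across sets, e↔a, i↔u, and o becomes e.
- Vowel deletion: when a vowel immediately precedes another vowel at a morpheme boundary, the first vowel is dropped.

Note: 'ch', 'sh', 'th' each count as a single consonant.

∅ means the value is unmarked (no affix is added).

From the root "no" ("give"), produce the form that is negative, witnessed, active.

wochano

Attach evidentiality witnessed e- → eno.
Attach polarity negative cho- (before vowel 'e') → choeno.
Attach voice active wo- → wochoeno.
Apply vowel harmony: wochoeno → wochoano.
Apply vowel deletion: wochoano → wochano.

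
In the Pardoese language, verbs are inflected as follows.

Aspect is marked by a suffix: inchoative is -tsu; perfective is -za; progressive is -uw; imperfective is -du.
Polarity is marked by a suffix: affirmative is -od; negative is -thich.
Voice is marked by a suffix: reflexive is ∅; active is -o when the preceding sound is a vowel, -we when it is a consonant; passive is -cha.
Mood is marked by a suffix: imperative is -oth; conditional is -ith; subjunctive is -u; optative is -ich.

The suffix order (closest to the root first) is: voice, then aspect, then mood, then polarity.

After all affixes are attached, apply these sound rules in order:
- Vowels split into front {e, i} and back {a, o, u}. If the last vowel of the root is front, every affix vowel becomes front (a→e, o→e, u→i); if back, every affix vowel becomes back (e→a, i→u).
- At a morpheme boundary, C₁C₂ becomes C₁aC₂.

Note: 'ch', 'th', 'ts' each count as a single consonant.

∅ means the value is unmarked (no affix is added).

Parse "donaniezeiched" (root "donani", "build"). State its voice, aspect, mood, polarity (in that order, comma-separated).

active, perfective, optative, affirmative

Segment: donani-o-za-ich-od.
voice: -o/we → active.
aspect: -za → perfective.
mood: -ich → optative.
polarity: -od → affirmative.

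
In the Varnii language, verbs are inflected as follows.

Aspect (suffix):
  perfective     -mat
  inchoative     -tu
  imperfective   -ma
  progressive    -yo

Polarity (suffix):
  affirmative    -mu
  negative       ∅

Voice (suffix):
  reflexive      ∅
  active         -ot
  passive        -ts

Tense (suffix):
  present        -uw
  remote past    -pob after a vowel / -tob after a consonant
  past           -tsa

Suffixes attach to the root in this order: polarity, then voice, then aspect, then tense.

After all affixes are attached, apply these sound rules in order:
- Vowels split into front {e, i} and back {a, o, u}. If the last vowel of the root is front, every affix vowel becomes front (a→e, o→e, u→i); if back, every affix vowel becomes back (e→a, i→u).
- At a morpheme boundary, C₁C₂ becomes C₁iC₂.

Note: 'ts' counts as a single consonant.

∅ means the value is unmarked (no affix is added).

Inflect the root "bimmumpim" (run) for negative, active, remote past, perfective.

bimmumpimetimetiteb

polarity = negative: zero marking, form stays bimmumpim.
Attach voice active -ot → bimmumpimot.
Attach aspect perfective -mat → bimmumpimotmat.
Attach tense remote past -tob (after consonant 't') → bimmumpimotmattob.
Apply vowel harmony: bimmumpimotmattob → bimmumpimetmetteb.
Apply epenthesis: bimmumpimetmetteb → bimmumpimetimetiteb.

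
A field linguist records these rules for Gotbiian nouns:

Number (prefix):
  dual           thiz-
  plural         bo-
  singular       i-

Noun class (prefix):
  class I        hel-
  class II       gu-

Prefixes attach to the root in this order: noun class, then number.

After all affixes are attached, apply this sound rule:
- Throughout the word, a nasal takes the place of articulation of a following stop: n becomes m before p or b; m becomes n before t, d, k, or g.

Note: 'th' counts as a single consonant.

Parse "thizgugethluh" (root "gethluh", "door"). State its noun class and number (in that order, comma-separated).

Segment: thiz-gu-gethluh.
noun class: gu- → class II.
number: thiz- → dual.

class II, dual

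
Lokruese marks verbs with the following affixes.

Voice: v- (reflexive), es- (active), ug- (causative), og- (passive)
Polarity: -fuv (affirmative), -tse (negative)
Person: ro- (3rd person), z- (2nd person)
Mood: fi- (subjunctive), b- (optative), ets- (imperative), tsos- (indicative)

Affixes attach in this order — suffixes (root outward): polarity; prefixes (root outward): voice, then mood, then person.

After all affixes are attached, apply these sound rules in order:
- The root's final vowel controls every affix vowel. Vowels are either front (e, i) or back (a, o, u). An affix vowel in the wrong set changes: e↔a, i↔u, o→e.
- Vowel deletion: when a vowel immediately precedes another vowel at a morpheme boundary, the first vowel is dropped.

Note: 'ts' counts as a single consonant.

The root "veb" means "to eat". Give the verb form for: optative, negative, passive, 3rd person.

Attach voice passive og- → ogveb.
Attach polarity negative -tse → ogvebtse.
Attach mood optative b- → bogvebtse.
Attach person 3rd person ro- → robogvebtse.
Apply vowel harmony: robogvebtse → rebegvebtse.
Vowel deletion: no change.

rebegvebtse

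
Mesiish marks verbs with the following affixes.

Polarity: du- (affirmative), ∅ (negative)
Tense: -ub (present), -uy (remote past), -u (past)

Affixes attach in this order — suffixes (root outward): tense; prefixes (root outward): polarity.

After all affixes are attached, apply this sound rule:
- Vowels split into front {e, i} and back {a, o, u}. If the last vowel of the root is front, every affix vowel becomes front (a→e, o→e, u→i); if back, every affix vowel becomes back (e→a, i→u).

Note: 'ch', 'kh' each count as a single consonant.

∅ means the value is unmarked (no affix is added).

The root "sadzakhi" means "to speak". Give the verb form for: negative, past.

polarity = negative: zero marking, form stays sadzakhi.
Attach tense past -u → sadzakhiu.
Apply vowel harmony: sadzakhiu → sadzakhii.

sadzakhii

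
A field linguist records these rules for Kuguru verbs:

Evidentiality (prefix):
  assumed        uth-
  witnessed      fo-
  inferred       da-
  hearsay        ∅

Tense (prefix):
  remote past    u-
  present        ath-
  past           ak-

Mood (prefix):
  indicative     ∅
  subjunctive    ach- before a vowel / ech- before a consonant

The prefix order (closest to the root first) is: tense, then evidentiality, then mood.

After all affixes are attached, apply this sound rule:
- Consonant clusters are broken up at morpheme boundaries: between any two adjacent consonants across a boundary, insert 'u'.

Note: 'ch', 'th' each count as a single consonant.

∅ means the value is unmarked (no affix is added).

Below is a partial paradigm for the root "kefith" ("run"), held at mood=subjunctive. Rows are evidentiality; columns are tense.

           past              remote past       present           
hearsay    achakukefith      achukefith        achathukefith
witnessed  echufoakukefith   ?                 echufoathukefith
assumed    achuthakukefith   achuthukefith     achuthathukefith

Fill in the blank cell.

Attach tense remote past u- → ukefith.
Attach evidentiality witnessed fo- → foukefith.
Attach mood subjunctive ech- (before consonant 'f') → echfoukefith.
Apply epenthesis: echfoukefith → echufoukefith.

echufoukefith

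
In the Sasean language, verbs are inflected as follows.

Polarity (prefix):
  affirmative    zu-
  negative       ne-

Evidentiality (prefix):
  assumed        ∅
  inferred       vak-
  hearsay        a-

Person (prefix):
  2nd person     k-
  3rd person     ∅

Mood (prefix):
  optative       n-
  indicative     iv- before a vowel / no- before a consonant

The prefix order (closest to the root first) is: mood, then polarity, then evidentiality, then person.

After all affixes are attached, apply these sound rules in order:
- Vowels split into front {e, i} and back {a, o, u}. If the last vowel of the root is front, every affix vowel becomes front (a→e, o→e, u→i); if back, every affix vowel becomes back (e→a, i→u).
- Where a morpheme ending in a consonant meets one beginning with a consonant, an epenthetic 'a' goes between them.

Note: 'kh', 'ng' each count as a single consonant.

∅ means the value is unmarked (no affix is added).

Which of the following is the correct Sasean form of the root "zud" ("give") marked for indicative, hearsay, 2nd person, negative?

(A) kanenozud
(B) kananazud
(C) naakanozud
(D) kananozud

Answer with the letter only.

D

Attach mood indicative no- (before consonant 'z') → nozud.
Attach polarity negative ne- → nenozud.
Attach evidentiality hearsay a- → anenozud.
Attach person 2nd person k- → kanenozud.
Apply vowel harmony: kanenozud → kananozud.
Epenthesis: no change.
So the correct form is kananozud, option (D).
(B) kananazud is wrong: it uses optative instead of indicative for mood.
(A) kanenozud is wrong: it fails to apply the sound rule(s).
(C) naakanozud is wrong: it has the affixes in the wrong order.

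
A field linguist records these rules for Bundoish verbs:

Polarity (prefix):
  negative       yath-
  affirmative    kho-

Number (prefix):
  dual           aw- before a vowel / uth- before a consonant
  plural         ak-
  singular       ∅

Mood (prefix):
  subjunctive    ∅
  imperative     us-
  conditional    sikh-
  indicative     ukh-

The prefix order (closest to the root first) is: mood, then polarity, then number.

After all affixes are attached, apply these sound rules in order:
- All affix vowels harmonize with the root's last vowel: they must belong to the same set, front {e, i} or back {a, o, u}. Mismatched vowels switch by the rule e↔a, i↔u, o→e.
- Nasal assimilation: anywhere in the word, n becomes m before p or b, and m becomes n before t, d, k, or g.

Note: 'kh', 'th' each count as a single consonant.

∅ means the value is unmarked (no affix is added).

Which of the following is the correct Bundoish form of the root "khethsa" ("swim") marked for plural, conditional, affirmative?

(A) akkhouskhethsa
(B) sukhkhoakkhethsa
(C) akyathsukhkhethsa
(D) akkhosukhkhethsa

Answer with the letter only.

Attach mood conditional sikh- → sikhkhethsa.
Attach polarity affirmative kho- → khosikhkhethsa.
Attach number plural ak- → akkhosikhkhethsa.
Apply vowel harmony: akkhosikhkhethsa → akkhosukhkhethsa.
Nasal assimilation: no change.
So the correct form is akkhosukhkhethsa, option (D).
(A) akkhouskhethsa is wrong: it uses imperative instead of conditional for mood.
(C) akyathsukhkhethsa is wrong: it uses negative instead of affirmative for polarity.
(B) sukhkhoakkhethsa is wrong: it has the affixes in the wrong order.

D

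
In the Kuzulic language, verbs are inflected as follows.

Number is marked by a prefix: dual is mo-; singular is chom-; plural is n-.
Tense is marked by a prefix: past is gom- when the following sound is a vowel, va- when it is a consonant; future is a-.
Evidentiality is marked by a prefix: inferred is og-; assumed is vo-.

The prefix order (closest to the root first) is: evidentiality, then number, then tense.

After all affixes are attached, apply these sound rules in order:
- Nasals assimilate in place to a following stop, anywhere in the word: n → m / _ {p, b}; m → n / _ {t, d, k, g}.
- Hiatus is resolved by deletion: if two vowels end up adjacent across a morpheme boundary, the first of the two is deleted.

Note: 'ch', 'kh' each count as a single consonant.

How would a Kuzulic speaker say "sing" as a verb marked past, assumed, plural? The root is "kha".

Attach evidentiality assumed vo- → vokha.
Attach number plural n- → nvokha.
Attach tense past va- (before consonant 'n') → vanvokha.
Nasal assimilation: no change.
Vowel deletion: no change.

vanvokha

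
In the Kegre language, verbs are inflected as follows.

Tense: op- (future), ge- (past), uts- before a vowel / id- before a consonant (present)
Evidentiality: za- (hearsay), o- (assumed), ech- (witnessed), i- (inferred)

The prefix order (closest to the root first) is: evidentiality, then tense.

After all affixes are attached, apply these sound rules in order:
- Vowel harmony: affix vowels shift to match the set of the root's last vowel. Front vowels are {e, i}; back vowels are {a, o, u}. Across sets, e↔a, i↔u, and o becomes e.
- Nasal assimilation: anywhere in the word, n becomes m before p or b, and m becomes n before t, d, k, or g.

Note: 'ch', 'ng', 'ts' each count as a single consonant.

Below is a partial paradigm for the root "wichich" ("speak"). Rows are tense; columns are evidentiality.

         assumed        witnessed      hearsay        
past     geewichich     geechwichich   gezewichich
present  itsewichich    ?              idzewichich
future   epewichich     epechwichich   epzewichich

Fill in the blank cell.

Attach evidentiality witnessed ech- → echwichich.
Attach tense present uts- (before vowel 'e') → utsechwichich.
Apply vowel harmony: utsechwichich → itsechwichich.
Nasal assimilation: no change.

itsechwichich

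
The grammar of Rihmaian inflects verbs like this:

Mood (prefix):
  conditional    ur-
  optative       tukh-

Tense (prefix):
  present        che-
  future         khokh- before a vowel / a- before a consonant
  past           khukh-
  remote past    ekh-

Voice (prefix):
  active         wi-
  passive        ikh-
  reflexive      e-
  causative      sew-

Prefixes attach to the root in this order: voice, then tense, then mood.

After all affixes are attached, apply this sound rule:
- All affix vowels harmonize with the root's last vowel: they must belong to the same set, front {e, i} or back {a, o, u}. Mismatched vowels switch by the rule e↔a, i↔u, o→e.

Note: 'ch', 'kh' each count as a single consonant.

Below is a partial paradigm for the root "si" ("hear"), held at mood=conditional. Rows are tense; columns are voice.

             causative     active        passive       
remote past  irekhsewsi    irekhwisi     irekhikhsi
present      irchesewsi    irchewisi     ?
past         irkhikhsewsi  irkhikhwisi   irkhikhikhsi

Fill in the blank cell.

ircheikhsi

Attach voice passive ikh- → ikhsi.
Attach tense present che- → cheikhsi.
Attach mood conditional ur- → urcheikhsi.
Apply vowel harmony: urcheikhsi → ircheikhsi.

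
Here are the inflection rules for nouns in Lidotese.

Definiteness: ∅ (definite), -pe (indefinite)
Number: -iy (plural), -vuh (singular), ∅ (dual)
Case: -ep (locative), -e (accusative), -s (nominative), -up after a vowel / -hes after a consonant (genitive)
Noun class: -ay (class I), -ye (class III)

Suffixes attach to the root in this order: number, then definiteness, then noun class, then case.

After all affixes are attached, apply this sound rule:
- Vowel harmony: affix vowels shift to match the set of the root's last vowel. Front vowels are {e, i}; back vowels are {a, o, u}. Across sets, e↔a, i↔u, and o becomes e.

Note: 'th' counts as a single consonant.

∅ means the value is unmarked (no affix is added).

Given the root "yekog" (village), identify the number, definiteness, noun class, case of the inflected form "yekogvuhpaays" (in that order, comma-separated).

Segment: yekog-vuh-pe-ay-s.
number: -vuh → singular.
definiteness: -pe → indefinite.
noun class: -ay → class I.
case: -s → nominative.

singular, indefinite, class I, nominative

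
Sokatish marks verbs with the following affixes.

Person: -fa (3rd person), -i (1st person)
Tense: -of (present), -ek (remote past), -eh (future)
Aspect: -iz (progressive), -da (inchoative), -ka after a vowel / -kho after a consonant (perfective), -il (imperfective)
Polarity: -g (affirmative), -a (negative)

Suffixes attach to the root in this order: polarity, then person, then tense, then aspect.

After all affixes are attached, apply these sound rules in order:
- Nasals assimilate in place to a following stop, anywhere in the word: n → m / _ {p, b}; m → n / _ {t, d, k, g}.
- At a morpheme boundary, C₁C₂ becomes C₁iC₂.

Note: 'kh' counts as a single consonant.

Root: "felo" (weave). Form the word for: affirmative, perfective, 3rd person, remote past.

Attach polarity affirmative -g → felog.
Attach person 3rd person -fa → felogfa.
Attach tense remote past -ek → felogfaek.
Attach aspect perfective -kho (after consonant 'k') → felogfaekkho.
Nasal assimilation: no change.
Apply epenthesis: felogfaekkho → felogifaekikho.

felogifaekikho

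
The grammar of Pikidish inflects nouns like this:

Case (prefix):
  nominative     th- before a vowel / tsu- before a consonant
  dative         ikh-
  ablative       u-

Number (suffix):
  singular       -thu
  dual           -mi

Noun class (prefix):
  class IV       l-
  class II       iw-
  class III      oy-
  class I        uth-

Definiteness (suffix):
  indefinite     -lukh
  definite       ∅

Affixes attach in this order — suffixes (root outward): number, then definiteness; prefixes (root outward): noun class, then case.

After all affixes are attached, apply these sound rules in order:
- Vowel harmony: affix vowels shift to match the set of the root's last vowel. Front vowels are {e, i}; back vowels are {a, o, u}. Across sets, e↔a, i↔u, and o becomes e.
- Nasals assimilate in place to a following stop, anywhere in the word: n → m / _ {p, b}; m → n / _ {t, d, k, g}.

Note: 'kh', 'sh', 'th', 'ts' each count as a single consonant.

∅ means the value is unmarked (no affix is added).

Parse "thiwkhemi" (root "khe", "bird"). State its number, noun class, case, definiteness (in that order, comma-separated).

dual, class II, nominative, definite

Segment: th-iw-khe-mi.
number: -mi → dual.
noun class: iw- → class II.
case: th/tsu- → nominative.
definiteness: ∅ → definite.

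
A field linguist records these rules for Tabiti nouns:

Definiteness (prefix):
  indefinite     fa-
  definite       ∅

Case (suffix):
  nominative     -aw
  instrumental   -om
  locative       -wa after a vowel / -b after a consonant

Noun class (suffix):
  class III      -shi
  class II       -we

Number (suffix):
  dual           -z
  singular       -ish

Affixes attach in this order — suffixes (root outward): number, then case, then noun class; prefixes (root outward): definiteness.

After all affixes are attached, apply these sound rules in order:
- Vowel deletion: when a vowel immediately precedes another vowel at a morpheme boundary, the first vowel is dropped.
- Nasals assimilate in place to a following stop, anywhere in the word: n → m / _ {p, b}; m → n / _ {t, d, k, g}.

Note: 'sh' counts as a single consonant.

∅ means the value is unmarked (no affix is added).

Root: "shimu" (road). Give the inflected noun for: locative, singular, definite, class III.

shimishbshi

Attach number singular -ish → shimuish.
Attach case locative -b (after consonant 'sh') → shimuishb.
Attach noun class class III -shi → shimuishbshi.
definiteness = definite: zero marking, form stays shimuishbshi.
Apply vowel deletion: shimuishbshi → shimishbshi.
Nasal assimilation: no change.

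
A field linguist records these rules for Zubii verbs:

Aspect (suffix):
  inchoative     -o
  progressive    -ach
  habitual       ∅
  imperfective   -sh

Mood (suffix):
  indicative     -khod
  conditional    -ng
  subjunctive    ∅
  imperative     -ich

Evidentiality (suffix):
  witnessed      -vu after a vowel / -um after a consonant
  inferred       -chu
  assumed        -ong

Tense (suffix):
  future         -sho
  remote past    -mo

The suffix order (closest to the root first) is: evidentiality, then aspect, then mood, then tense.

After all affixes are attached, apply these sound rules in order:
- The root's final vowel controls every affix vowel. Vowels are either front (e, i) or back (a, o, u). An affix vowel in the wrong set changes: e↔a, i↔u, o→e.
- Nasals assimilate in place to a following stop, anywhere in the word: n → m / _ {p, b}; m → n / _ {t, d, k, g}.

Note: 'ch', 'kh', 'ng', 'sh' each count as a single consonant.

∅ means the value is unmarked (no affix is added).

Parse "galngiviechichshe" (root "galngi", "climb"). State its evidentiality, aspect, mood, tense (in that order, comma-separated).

Segment: galngi-vu-ach-ich-sho.
evidentiality: -vu/um → witnessed.
aspect: -ach → progressive.
mood: -ich → imperative.
tense: -sho → future.

witnessed, progressive, imperative, future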